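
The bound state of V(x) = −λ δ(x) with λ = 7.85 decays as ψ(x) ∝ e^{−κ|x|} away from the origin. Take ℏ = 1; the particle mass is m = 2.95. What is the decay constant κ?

κ = 23.2

Integrate −(ℏ²/2m)ψ'' − λδ(x)ψ = Eψ from −ε to +ε: the ψ'' term gives ψ'(0⁺) − ψ'(0⁻) and the δ term gives −(2mλ/ℏ²)ψ(0).
With ψ ∝ e^{−κ|x|} this yields −2κ = −2mλ/ℏ², so κ = mλ/ℏ² = 23.16.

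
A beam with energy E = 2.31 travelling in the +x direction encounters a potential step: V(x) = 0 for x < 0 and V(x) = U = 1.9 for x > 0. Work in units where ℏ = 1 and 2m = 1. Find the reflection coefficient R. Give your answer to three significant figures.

On each side the TISE gives plane waves with k = √(2m(E − V))/ℏ: k₁ = √(2·½·2.31) = 1.520, k₂ = √(2·½·0.41) = 0.6403.
Continuity of ψ and ψ′ at the step yields the reflection amplitude r = (k₁ − k₂)/(k₁ + k₂) = 0.4072; thus R = |r|² = 0.1658, T = 0.8342.

R = 0.166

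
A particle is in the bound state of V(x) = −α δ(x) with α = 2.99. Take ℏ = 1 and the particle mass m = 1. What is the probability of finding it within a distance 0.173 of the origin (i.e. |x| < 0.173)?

P = 0.645

The normalised bound state is ψ = √κ e^{−κ|x|} with κ = mα/ℏ² = 2.990.
P(|x| < d) = ∫_{−d}^{d} κ e^{−2κ|x|} dx = 1 − e^{−2κd} = 1 − e^{−1.035} = 0.6446.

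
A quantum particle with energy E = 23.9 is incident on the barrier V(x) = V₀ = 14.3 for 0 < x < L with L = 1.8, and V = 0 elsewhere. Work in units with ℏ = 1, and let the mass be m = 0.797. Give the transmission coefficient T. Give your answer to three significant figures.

Above the barrier the interior wavenumber is k₂ = √(2m(E − V₀))/ℏ = 3.912, giving phase k₂L = 7.041.
T = [1 + V₀² sin²(k₂L) / (4E(E − V₀))]⁻¹ = 1/1.105 = 0.905.

T = 0.905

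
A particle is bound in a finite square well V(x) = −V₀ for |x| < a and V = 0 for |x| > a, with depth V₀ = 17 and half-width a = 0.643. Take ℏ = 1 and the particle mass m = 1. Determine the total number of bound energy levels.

The dimensionless depth is z₀ = a√(2mV₀)/ℏ = 0.643 × √(34.00) = 3.749.
The even/odd transcendental equations gain one root per π/2 in z₀, giving N = 1 + ⌊2z₀/π⌋ = 1 + ⌊2.387⌋ = 3.

N = 3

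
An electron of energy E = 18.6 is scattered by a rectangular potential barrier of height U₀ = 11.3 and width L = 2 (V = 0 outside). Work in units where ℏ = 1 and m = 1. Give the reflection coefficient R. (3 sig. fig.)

R = 0.183

Above the barrier the interior wavenumber is k₂ = √(2m(E − U₀))/ℏ = 3.821, giving phase k₂L = 7.642.
Matching at both interfaces gives T⁻¹ = 1 + U₀² sin²(k₂L) / [4E(E − U₀)] = 1.225, hence T = 0.817.
R = 1 − T = 0.183.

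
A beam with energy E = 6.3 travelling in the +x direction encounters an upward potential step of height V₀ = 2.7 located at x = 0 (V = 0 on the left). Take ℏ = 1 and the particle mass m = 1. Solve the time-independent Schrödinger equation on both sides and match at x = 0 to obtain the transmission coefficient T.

T = 0.981

On each side the TISE gives plane waves with k = √(2m(E − V))/ℏ: k₁ = √(2·1·6.3) = 3.550, k₂ = √(2·1·3.6) = 2.683.
Continuity of ψ and ψ′ at the step yields the reflection amplitude r = (k₁ − k₂)/(k₁ + k₂) = 0.1390; thus R = |r|² = 0.01932, T = 0.9807.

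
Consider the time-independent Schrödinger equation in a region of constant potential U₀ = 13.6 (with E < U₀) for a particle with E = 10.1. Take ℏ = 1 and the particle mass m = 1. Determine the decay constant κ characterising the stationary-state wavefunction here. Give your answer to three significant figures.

κ = 2.65

Since E < U₀ the TISE in this region is ψ'' = κ²ψ with κ = √(2m(U₀ − E))/ℏ.
κ = √(2 × 1 × 3.5) = 2.646.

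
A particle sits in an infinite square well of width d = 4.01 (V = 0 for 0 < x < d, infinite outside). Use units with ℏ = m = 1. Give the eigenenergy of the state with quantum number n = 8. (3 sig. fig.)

Requiring ψ(0) = ψ(d) = 0 quantises k = nπ/d, hence E_n = ℏ²k²/2m = n²π²ℏ²/(2md²).
E_8 = 8² × π² / (2 × 1 × 4.01²) = 19.64.

E = 19.6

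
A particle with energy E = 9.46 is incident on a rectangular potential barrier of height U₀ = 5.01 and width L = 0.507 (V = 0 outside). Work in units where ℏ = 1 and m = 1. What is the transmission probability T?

T = 0.871

E > U₀: inside the barrier k₂ = √(2m(E − U₀))/ℏ = 2.983, k₂L = 1.513.
Matching at both interfaces gives T⁻¹ = 1 + U₀² sin²(k₂L) / [4E(E − U₀)] = 1.149, hence T = 0.871.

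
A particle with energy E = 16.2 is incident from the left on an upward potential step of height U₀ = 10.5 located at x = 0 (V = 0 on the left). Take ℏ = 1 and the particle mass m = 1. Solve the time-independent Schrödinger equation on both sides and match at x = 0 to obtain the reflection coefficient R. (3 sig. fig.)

The wavenumbers are k₁ = √(2mE)/ℏ = 5.692 on the left and k₂ = √(2m(E − U₀))/ℏ = 3.376 on the right.
Matching ψ and ψ′ at x = 0 gives r = (k₁ − k₂)/(k₁ + k₂), so R = r² = 0.06521 and T = 1 − R = 0.9348.

R = 0.0652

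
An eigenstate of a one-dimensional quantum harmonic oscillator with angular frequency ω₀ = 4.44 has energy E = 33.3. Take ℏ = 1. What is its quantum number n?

Invert E_n = (n + ½)ℏω₀: n = E/ℏω₀ − ½ = 7.000, so n = 7.

n = 7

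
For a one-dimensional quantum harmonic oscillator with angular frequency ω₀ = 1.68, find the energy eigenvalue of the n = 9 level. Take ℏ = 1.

The oscillator eigenvalues are E_n = ℏω₀(n + ½), so E_9 = 1.68 × 9.5 = 15.96.

E = 16.0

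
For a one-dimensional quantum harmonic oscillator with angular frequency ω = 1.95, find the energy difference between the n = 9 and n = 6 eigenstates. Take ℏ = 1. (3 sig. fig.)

ΔE = 5.85

E_n = ℏω(n + ½), so ΔE = (9 − 6) ℏω = 3 × 1.95 = 5.850.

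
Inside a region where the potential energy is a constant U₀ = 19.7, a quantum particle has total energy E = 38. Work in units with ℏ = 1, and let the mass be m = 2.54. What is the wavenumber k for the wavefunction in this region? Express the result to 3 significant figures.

With E > U₀ the solution is oscillatory, ψ ∝ e^{±ikx} with k = √(2m(E − U₀))/ℏ.
k = √(2 × 2.54 × 18.3) = 9.642.

k = 9.64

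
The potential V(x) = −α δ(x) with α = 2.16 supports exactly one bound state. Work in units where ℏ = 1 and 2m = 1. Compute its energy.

E = -1.17

The bound state is ψ(x) = √κ e^{−κ|x|}. The derivative jump ψ'(0⁺) − ψ'(0⁻) = −(2mα/ℏ²)ψ(0) fixes κ = mα/ℏ² = 1.080.
Then E = −ℏ²κ²/(2m) = −mα²/(2ℏ²) = -1.166.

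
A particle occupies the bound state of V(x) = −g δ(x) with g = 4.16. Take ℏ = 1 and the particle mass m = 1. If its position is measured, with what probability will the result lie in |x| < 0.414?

The normalised bound state is ψ = √κ e^{−κ|x|} with κ = mg/ℏ² = 4.160.
P(|x| < d) = ∫_{−d}^{d} κ e^{−2κ|x|} dx = 1 − e^{−2κd} = 1 − e^{−3.444} = 0.9681.

P = 0.968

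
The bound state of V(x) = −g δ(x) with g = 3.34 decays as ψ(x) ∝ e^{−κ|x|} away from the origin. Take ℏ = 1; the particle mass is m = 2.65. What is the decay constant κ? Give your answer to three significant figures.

κ = 8.85

Integrating the TISE across x = 0 gives the cusp condition ψ'(0⁺) − ψ'(0⁻) = −(2mg/ℏ²)ψ(0).
With ψ ∝ e^{−κ|x|} this yields −2κ = −2mg/ℏ², so κ = mg/ℏ² = 8.851.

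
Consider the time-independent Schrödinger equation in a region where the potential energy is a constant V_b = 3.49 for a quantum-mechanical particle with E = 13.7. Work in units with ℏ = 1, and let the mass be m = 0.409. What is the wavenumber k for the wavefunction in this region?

k = 2.89

With E > V_b the solution is oscillatory, ψ ∝ e^{±ikx} with k = √(2m(E − V_b))/ℏ.
k = √(2 × 0.409 × 10.21) = 2.890.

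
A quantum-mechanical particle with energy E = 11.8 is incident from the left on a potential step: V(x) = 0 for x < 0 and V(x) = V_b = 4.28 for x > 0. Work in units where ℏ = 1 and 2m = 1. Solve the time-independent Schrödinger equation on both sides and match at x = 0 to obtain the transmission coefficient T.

On each side the TISE gives plane waves with k = √(2m(E − V))/ℏ: k₁ = √(2·½·11.8) = 3.435, k₂ = √(2·½·7.52) = 2.742.
Matching ψ and ψ′ at x = 0 gives r = (k₁ − k₂)/(k₁ + k₂), so R = r² = 0.01258 and T = 1 − R = 0.9874.

T = 0.987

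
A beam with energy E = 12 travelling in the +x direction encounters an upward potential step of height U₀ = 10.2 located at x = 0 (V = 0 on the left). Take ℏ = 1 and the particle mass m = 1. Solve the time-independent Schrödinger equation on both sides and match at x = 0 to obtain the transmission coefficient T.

On each side the TISE gives plane waves with k = √(2m(E − V))/ℏ: k₁ = √(2·1·12) = 4.899, k₂ = √(2·1·1.8) = 1.897.
Matching ψ and ψ′ at x = 0 gives r = (k₁ − k₂)/(k₁ + k₂), so R = r² = 0.1951 and T = 1 − R = 0.8049.

T = 0.805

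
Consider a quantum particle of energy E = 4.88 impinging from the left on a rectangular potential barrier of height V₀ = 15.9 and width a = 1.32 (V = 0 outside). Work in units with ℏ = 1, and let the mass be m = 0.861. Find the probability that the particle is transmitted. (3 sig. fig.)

E < V₀: inside the barrier ψ ∝ e^{±κx} with κ = √(2m(V₀ − E))/ℏ = 4.356.
κa = 5.750, sinh(κa) = 157.1.
The exact tunnelling result is T⁻¹ = 1 + V₀² sinh²(κa) / [4E(V₀ − E)] = 29010, so T = 0.0000345.

T = 0.0000345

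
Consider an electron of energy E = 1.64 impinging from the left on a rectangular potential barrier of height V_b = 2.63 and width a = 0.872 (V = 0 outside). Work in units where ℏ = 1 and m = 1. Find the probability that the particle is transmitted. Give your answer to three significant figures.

T = 0.279

Since E < V_b the interior solution is evanescent with decay constant κ = √(2m(V_b − E))/ℏ = 1.407.
κa = 1.227, sinh(κa) = 1.559.
Matching ψ, ψ′ at both faces gives T = [1 + V_b² sinh²(κa) / (4E(V_b − E))]⁻¹ = 1/3.588 = 0.279.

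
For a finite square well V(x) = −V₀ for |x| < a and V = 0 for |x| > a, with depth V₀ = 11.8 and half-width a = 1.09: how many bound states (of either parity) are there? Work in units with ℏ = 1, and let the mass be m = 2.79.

N = 6

Define the well-strength parameter z₀ = (a/ℏ)√(2mV₀) = 1.09 × √(2·2.79·11.8) = 8.845.
A new bound state (alternating even/odd) appears each time z₀ passes a multiple of π/2, so N = ⌊2z₀/π⌋ + 1 = ⌊5.631⌋ + 1 = 6.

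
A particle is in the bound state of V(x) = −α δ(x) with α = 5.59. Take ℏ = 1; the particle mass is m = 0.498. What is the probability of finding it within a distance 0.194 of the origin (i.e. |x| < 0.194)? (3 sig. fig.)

P = 0.660

The normalised bound state is ψ = √κ e^{−κ|x|} with κ = mα/ℏ² = 2.784.
P(|x| < d) = ∫_{−d}^{d} κ e^{−2κ|x|} dx = 1 − e^{−2κd} = 1 − e^{−1.080} = 0.6604.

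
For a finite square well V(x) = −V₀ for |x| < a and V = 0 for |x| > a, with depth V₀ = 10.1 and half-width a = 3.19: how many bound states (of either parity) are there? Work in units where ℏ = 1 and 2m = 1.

The dimensionless depth is z₀ = a√(2mV₀)/ℏ = 3.19 × √(10.10) = 10.14.
The even/odd transcendental equations gain one root per π/2 in z₀, giving N = 1 + ⌊2z₀/π⌋ = 1 + ⌊6.454⌋ = 7.

N = 7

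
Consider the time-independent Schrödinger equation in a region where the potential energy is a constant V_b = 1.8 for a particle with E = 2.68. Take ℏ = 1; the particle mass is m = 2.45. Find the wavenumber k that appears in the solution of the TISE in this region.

k = 2.08

With E > V_b the solution is oscillatory, ψ ∝ e^{±ikx} with k = √(2m(E − V_b))/ℏ.
k = √(2 × 2.45 × 0.88) = 2.077.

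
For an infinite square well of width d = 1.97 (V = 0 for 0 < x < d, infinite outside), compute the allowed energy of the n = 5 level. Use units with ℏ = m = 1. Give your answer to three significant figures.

The infinite-well eigenfunctions ψ_n = √(2/d) sin(nπx/d) vanish at both walls, giving E_n = n²π²ℏ²/(2md²).
E_5 = 5² × π² / (2 × 1 × 1.97²) = 31.79.

E = 31.8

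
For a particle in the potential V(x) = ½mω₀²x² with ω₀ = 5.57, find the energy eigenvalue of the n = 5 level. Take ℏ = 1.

Using E_n = (n + ½)ℏω₀: E_5 = 5.5 × 5.57 = 30.64.

E = 30.6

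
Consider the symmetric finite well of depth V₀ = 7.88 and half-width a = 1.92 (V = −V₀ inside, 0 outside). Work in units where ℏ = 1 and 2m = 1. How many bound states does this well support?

N = 4

The dimensionless depth is z₀ = a√(2mV₀)/ℏ = 1.92 × √(7.880) = 5.390.
A new bound state (alternating even/odd) appears each time z₀ passes a multiple of π/2, so N = ⌊2z₀/π⌋ + 1 = ⌊3.431⌋ + 1 = 4.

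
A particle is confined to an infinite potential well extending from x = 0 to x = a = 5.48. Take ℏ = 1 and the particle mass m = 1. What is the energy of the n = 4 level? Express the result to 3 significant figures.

The infinite-well eigenfunctions ψ_n = √(2/a) sin(nπx/a) vanish at both walls, giving E_n = n²π²ℏ²/(2ma²).
E_4 = 4² × π² / (2 × 1 × 5.48²) = 2.629.

E = 2.63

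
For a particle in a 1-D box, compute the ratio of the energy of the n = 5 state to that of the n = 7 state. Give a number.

Since E_n ∝ n², the ratio is (5/7)² = 0.510204.

0.510204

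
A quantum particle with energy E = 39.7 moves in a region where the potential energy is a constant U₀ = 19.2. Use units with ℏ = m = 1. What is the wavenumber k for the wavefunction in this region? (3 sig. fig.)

k = 6.40

With E > U₀ the solution is oscillatory, ψ ∝ e^{±ikx} with k = √(2m(E − U₀))/ℏ.
k = √(2 × 1 × 20.5) = 6.403.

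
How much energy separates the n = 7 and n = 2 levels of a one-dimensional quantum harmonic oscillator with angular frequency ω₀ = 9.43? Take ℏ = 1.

E_n = ℏω₀(n + ½), so ΔE = (7 − 2) ℏω₀ = 5 × 9.43 = 47.15.

ΔE = 47.2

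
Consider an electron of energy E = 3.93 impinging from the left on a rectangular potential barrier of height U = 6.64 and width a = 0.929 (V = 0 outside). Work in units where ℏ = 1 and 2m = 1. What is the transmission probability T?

T = 0.167

Since E < U the interior solution is evanescent with decay constant κ = √(2m(U − E))/ℏ = 1.646.
κa = 1.529, sinh(κa) = 2.199.
Matching ψ, ψ′ at both faces gives T = [1 + U² sinh²(κa) / (4E(U − E))]⁻¹ = 1/6.005 = 0.167.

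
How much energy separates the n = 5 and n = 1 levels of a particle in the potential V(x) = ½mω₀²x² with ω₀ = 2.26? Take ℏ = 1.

E_n = ℏω₀(n + ½), so ΔE = (5 − 1) ℏω₀ = 4 × 2.26 = 9.040.

ΔE = 9.04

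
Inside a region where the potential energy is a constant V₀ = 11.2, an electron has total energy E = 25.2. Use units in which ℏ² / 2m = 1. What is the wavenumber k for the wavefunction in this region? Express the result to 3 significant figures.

k = 3.74

With E > V₀ the solution is oscillatory, ψ ∝ e^{±ikx} with k = √(2m(E − V₀))/ℏ.
k = √(2 × 0.5 × 14) = 3.742.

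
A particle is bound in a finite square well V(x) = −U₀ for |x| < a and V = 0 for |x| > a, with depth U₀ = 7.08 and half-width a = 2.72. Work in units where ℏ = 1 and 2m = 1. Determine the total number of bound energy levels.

The dimensionless depth is z₀ = a√(2mU₀)/ℏ = 2.72 × √(7.080) = 7.237.
A new bound state (alternating even/odd) appears each time z₀ passes a multiple of π/2, so N = ⌊2z₀/π⌋ + 1 = ⌊4.608⌋ + 1 = 5.

N = 5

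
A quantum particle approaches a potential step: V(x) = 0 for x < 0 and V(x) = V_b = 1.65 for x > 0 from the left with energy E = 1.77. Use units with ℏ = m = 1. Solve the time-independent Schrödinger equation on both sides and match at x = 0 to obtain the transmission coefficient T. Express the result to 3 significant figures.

T = 0.656

On each side the TISE gives plane waves with k = √(2m(E − V))/ℏ: k₁ = √(2·1·1.77) = 1.881, k₂ = √(2·1·0.12) = 0.4899.
Continuity of ψ and ψ′ at the step yields the reflection amplitude r = (k₁ − k₂)/(k₁ + k₂) = 0.5868; thus R = |r|² = 0.3444, T = 0.6556.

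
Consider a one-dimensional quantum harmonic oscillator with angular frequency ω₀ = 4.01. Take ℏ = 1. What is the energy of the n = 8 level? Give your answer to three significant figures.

E = 34.1

Using E_n = (n + ½)ℏω₀: E_8 = 8.5 × 4.01 = 34.09.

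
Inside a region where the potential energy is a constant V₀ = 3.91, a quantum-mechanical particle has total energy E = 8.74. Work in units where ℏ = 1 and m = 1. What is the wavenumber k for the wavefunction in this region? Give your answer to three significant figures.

With E > V₀ the solution is oscillatory, ψ ∝ e^{±ikx} with k = √(2m(E − V₀))/ℏ.
k = √(2 × 1 × 4.83) = 3.108.

k = 3.11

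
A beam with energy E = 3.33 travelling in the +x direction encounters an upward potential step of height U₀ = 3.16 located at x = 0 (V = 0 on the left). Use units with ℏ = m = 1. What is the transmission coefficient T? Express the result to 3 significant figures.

T = 0.601

On each side the TISE gives plane waves with k = √(2m(E − V))/ℏ: k₁ = √(2·1·3.33) = 2.581, k₂ = √(2·1·0.17) = 0.5831.
Matching ψ and ψ′ at x = 0 gives r = (k₁ − k₂)/(k₁ + k₂), so R = r² = 0.3987 and T = 1 − R = 0.6013.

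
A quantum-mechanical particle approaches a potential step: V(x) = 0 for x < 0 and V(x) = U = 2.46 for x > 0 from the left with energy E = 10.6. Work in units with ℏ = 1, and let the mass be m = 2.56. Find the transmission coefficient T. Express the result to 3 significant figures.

T = 0.996

On each side the TISE gives plane waves with k = √(2m(E − V))/ℏ: k₁ = √(2·2.56·10.6) = 7.367, k₂ = √(2·2.56·8.14) = 6.456.
Matching ψ and ψ′ at x = 0 gives r = (k₁ − k₂)/(k₁ + k₂), so R = r² = 0.004345 and T = 1 − R = 0.9957.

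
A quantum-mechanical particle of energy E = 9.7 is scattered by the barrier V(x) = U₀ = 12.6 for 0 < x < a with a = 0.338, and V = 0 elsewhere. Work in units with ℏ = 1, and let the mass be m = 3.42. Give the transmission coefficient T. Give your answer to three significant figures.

T = 0.134

E < U₀: inside the barrier ψ ∝ e^{±κx} with κ = √(2m(U₀ − E))/ℏ = 4.454.
κa = 1.505, sinh(κa) = 2.142.
Matching ψ, ψ′ at both faces gives T = [1 + U₀² sinh²(κa) / (4E(U₀ − E))]⁻¹ = 1/7.473 = 0.134.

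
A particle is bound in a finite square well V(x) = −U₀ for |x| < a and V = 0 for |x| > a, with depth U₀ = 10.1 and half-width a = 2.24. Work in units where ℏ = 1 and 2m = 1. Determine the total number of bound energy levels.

Define the well-strength parameter z₀ = (a/ℏ)√(2mU₀) = 2.24 × √(2·0.5·10.1) = 7.119.
A new bound state (alternating even/odd) appears each time z₀ passes a multiple of π/2, so N = ⌊2z₀/π⌋ + 1 = ⌊4.532⌋ + 1 = 5.

N = 5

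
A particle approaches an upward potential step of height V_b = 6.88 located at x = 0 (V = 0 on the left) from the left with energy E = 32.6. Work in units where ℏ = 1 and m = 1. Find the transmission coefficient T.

T = 0.996

The wavenumbers are k₁ = √(2mE)/ℏ = 8.075 on the left and k₂ = √(2m(E − V_b))/ℏ = 7.172 on the right.
Matching ψ and ψ′ at x = 0 gives r = (k₁ − k₂)/(k₁ + k₂), so R = r² = 0.003504 and T = 1 − R = 0.9965.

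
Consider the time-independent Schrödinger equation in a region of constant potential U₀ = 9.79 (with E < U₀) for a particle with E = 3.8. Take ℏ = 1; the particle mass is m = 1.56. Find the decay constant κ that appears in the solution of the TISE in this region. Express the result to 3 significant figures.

κ = 4.32

Since E < U₀ the TISE in this region is ψ'' = κ²ψ with κ = √(2m(U₀ − E))/ℏ.
κ = √(2 × 1.56 × 5.99) = 4.323.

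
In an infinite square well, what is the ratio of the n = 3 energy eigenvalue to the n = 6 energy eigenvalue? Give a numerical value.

0.25

Since E_n ∝ n², the ratio is (3/6)² = 0.25.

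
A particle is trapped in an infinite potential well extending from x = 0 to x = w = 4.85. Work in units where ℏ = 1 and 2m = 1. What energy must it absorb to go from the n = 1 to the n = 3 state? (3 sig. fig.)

ΔE = 3.36

E_n = n²π²ℏ²/(2mw²), so ΔE = (3² − 1²) π²ℏ²/(2mw²).
ΔE = 8 × π² / (2 × 0.5 × 4.85²) = 3.357.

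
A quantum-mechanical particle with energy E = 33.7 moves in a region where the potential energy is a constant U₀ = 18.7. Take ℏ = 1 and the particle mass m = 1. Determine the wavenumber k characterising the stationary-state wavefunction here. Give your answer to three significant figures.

With E > U₀ the solution is oscillatory, ψ ∝ e^{±ikx} with k = √(2m(E − U₀))/ℏ.
k = √(2 × 1 × 15) = 5.477.

k = 5.48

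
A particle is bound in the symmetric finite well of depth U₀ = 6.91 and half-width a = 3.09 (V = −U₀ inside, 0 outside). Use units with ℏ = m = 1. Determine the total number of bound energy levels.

N = 8

Define the well-strength parameter z₀ = (a/ℏ)√(2mU₀) = 3.09 × √(2·1·6.91) = 11.49.
The even/odd transcendental equations gain one root per π/2 in z₀, giving N = 1 + ⌊2z₀/π⌋ = 1 + ⌊7.313⌋ = 8.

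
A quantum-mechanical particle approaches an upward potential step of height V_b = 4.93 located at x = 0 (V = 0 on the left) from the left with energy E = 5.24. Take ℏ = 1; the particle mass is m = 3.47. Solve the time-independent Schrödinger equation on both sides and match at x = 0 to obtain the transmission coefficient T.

On each side the TISE gives plane waves with k = √(2m(E − V))/ℏ: k₁ = √(2·3.47·5.24) = 6.030, k₂ = √(2·3.47·0.31) = 1.467.
Continuity of ψ and ψ′ at the step yields the reflection amplitude r = (k₁ − k₂)/(k₁ + k₂) = 0.6087; thus R = |r|² = 0.3705, T = 0.6295.

T = 0.629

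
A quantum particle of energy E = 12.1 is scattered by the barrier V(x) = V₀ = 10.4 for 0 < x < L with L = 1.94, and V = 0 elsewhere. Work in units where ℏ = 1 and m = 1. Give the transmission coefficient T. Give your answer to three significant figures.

T = 0.810

Above the barrier the interior wavenumber is k₂ = √(2m(E − V₀))/ℏ = 1.844, giving phase k₂L = 3.577.
T = [1 + V₀² sin²(k₂L) / (4E(E − V₀))]⁻¹ = 1/1.234 = 0.810.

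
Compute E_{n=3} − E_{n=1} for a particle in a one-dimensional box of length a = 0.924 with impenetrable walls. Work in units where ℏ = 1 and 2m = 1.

E_n = n²π²ℏ²/(2ma²), so ΔE = (3² − 1²) π²ℏ²/(2ma²).
ΔE = 8 × π² / (2 × 0.5 × 0.924²) = 92.48.

ΔE = 92.5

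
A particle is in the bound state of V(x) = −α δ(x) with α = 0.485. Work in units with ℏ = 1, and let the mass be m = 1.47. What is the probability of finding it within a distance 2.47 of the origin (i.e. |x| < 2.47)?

The normalised bound state is ψ = √κ e^{−κ|x|} with κ = mα/ℏ² = 0.7130.
P(|x| < d) = ∫_{−d}^{d} κ e^{−2κ|x|} dx = 1 − e^{−2κd} = 1 − e^{−3.522} = 0.9705.

P = 0.970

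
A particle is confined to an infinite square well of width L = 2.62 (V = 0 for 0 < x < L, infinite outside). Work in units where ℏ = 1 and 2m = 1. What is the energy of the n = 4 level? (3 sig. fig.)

E = 23.0

Requiring ψ(0) = ψ(L) = 0 quantises k = nπ/L, hence E_n = ℏ²k²/2m = n²π²ℏ²/(2mL²).
E_4 = 4² × π² / (2 × 0.5 × 2.62²) = 23.00.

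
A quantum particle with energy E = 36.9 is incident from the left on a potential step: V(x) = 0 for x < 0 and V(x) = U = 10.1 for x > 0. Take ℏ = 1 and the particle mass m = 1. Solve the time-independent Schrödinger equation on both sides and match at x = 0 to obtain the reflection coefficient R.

The wavenumbers are k₁ = √(2mE)/ℏ = 8.591 on the left and k₂ = √(2m(E − U))/ℏ = 7.321 on the right.
Continuity of ψ and ψ′ at the step yields the reflection amplitude r = (k₁ − k₂)/(k₁ + k₂) = 0.07978; thus R = |r|² = 0.006365, T = 0.9936.

R = 0.00637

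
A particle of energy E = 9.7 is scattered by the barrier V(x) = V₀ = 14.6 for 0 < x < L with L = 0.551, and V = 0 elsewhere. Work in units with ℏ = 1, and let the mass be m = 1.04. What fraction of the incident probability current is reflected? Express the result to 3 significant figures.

R = 0.899

Since E < V₀ the interior solution is evanescent with decay constant κ = √(2m(V₀ − E))/ℏ = 3.192.
κL = 1.759, sinh(κL) = 2.817.
Matching ψ, ψ′ at both faces gives T = [1 + V₀² sinh²(κL) / (4E(V₀ − E))]⁻¹ = 1/9.900 = 0.101.
R = 1 − T = 0.899.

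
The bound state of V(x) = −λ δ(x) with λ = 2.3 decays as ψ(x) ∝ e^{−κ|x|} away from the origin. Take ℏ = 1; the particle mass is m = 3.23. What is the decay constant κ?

κ = 7.43

Integrating the TISE across x = 0 gives the cusp condition ψ'(0⁺) − ψ'(0⁻) = −(2mλ/ℏ²)ψ(0).
With ψ ∝ e^{−κ|x|} this yields −2κ = −2mλ/ℏ², so κ = mλ/ℏ² = 7.429.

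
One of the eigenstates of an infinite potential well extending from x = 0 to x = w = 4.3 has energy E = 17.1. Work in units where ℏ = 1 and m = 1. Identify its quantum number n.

n = 8

For an infinite well E_n = n²π²ℏ²/(2mw²), so n = (w/πℏ)√(2mE).
n = (4.3/π) × √(2 × 1 × 17.1) = 8.004 → n = 8.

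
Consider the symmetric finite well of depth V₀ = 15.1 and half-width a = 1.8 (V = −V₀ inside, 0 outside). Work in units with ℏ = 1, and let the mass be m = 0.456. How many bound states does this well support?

N = 5

Define the well-strength parameter z₀ = (a/ℏ)√(2mV₀) = 1.8 × √(2·0.456·15.1) = 6.680.
A new bound state (alternating even/odd) appears each time z₀ passes a multiple of π/2, so N = ⌊2z₀/π⌋ + 1 = ⌊4.252⌋ + 1 = 5.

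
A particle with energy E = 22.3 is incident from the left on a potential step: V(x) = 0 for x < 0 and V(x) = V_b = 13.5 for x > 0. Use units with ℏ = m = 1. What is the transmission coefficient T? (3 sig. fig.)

On each side the TISE gives plane waves with k = √(2m(E − V))/ℏ: k₁ = √(2·1·22.3) = 6.678, k₂ = √(2·1·8.8) = 4.195.
Continuity of ψ and ψ′ at the step yields the reflection amplitude r = (k₁ − k₂)/(k₁ + k₂) = 0.2284; thus R = |r|² = 0.05215, T = 0.9479.

T = 0.948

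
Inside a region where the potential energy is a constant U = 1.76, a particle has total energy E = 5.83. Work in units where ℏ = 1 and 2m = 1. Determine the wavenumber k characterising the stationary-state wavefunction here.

k = 2.02

With E > U the solution is oscillatory, ψ ∝ e^{±ikx} with k = √(2m(E − U))/ℏ.
k = √(2 × 0.5 × 4.07) = 2.017.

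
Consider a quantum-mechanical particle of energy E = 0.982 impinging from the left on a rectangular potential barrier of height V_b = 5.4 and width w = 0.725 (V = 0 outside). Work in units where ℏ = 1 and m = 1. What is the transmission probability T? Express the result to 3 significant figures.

T = 0.0318

E < V_b: inside the barrier ψ ∝ e^{±κx} with κ = √(2m(V_b − E))/ℏ = 2.973.
κw = 2.155, sinh(κw) = 4.256.
Matching ψ, ψ′ at both faces gives T = [1 + V_b² sinh²(κw) / (4E(V_b − E))]⁻¹ = 1/31.44 = 0.0318.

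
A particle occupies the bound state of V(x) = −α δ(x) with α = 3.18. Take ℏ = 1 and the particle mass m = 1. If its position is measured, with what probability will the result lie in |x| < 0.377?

The normalised bound state is ψ = √κ e^{−κ|x|} with κ = mα/ℏ² = 3.180.
P(|x| < d) = ∫_{−d}^{d} κ e^{−2κ|x|} dx = 1 − e^{−2κd} = 1 − e^{−2.398} = 0.9091.

P = 0.909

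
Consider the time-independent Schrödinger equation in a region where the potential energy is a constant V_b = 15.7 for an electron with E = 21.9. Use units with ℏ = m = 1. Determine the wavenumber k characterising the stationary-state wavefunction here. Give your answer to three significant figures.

k = 3.52

With E > V_b the solution is oscillatory, ψ ∝ e^{±ikx} with k = √(2m(E − V_b))/ℏ.
k = √(2 × 1 × 6.2) = 3.521.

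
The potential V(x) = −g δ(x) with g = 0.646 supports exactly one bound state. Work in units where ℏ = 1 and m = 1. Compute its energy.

E = -0.209

For x ≠ 0 the bound state is ψ ∝ e^{−κ|x|}; integrating the TISE across the delta gives the cusp condition 2κ = 2mg/ℏ², so κ = 0.6460.
Then E = −ℏ²κ²/(2m) = −mg²/(2ℏ²) = -0.2087.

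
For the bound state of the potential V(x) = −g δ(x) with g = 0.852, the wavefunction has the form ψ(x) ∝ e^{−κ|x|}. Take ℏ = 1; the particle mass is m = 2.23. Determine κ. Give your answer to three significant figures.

Integrate −(ℏ²/2m)ψ'' − gδ(x)ψ = Eψ from −ε to +ε: the ψ'' term gives ψ'(0⁺) − ψ'(0⁻) and the δ term gives −(2mg/ℏ²)ψ(0).
With ψ ∝ e^{−κ|x|} this yields −2κ = −2mg/ℏ², so κ = mg/ℏ² = 1.900.

κ = 1.90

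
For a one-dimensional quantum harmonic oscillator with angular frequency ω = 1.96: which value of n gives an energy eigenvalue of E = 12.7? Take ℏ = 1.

Invert E_n = (n + ½)ℏω: n = E/ℏω − ½ = 5.980, so n = 6.

n = 6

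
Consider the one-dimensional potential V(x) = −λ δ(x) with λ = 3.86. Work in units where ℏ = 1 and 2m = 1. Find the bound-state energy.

The bound state is ψ(x) = √κ e^{−κ|x|}. The derivative jump ψ'(0⁺) − ψ'(0⁻) = −(2mλ/ℏ²)ψ(0) fixes κ = mλ/ℏ² = 1.930.
Then E = −ℏ²κ²/(2m) = −mλ²/(2ℏ²) = -3.725.

E = -3.72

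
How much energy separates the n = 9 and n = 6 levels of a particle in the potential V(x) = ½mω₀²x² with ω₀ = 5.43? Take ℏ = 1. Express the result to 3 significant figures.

ΔE = 16.3

E_n = ℏω₀(n + ½), so ΔE = (9 − 6) ℏω₀ = 3 × 5.43 = 16.29.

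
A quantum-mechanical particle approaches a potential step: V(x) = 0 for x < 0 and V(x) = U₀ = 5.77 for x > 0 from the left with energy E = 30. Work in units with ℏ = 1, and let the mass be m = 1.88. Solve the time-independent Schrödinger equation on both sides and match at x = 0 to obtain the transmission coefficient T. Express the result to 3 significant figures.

T = 0.997

On each side the TISE gives plane waves with k = √(2m(E − V))/ℏ: k₁ = √(2·1.88·30) = 10.62, k₂ = √(2·1.88·24.23) = 9.545.
Matching ψ and ψ′ at x = 0 gives r = (k₁ − k₂)/(k₁ + k₂), so R = r² = 0.002846 and T = 1 − R = 0.9972.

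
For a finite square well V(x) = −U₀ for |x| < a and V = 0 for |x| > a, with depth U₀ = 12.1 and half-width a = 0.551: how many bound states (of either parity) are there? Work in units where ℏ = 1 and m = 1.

The dimensionless depth is z₀ = a√(2mU₀)/ℏ = 0.551 × √(24.20) = 2.711.
A new bound state (alternating even/odd) appears each time z₀ passes a multiple of π/2, so N = ⌊2z₀/π⌋ + 1 = ⌊1.726⌋ + 1 = 2.

N = 2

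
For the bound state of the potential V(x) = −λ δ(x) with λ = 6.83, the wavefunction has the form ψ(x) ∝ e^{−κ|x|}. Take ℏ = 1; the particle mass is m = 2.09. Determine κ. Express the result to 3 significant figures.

κ = 14.3

Integrating the TISE across x = 0 gives the cusp condition ψ'(0⁺) − ψ'(0⁻) = −(2mλ/ℏ²)ψ(0).
With ψ ∝ e^{−κ|x|} this yields −2κ = −2mλ/ℏ², so κ = mλ/ℏ² = 14.27.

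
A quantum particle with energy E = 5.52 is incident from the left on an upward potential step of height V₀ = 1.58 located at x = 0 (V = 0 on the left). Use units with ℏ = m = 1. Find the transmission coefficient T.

The wavenumbers are k₁ = √(2mE)/ℏ = 3.323 on the left and k₂ = √(2m(E − V₀))/ℏ = 2.807 on the right.
Continuity of ψ and ψ′ at the step yields the reflection amplitude r = (k₁ − k₂)/(k₁ + k₂) = 0.08410; thus R = |r|² = 0.007073, T = 0.9929.

T = 0.993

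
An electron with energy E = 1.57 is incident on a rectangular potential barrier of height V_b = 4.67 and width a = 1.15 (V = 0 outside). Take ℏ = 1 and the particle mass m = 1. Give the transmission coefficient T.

T = 0.0116

Since E < V_b the interior solution is evanescent with decay constant κ = √(2m(V_b − E))/ℏ = 2.490.
κa = 2.863, sinh(κa) = 8.733.
Matching ψ, ψ′ at both faces gives T = [1 + V_b² sinh²(κa) / (4E(V_b − E))]⁻¹ = 1/86.43 = 0.0116.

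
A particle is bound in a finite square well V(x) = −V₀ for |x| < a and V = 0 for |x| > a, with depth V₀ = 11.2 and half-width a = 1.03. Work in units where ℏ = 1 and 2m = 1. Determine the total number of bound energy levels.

Define the well-strength parameter z₀ = (a/ℏ)√(2mV₀) = 1.03 × √(2·0.5·11.2) = 3.447.
The even/odd transcendental equations gain one root per π/2 in z₀, giving N = 1 + ⌊2z₀/π⌋ = 1 + ⌊2.194⌋ = 3.

N = 3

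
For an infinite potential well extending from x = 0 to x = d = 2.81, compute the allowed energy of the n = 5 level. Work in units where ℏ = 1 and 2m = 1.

The infinite-well eigenfunctions ψ_n = √(2/d) sin(nπx/d) vanish at both walls, giving E_n = n²π²ℏ²/(2md²).
E_5 = 5² × π² / (2 × 0.5 × 2.81²) = 31.25.

E = 31.2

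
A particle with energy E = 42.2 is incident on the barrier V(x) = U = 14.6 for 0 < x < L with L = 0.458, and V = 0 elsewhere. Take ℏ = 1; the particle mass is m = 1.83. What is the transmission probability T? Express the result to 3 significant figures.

Above the barrier the interior wavenumber is k₂ = √(2m(E − U))/ℏ = 10.05, giving phase k₂L = 4.603.
Matching at both interfaces gives T⁻¹ = 1 + U² sin²(k₂L) / [4E(E − U)] = 1.045, hence T = 0.957.

T = 0.957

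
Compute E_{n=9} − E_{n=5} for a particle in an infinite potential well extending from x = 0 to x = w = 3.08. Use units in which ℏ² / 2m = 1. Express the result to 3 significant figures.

ΔE = 58.3

E_n = n²π²ℏ²/(2mw²), so ΔE = (9² − 5²) π²ℏ²/(2mw²).
ΔE = 56 × π² / (2 × 0.5 × 3.08²) = 58.26.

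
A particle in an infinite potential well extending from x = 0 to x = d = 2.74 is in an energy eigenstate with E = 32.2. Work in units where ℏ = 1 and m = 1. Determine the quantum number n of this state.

n = 7

For an infinite well E_n = n²π²ℏ²/(2md²), so n = (d/πℏ)√(2mE).
n = (2.74/π) × √(2 × 1 × 32.2) = 6.999 → n = 7.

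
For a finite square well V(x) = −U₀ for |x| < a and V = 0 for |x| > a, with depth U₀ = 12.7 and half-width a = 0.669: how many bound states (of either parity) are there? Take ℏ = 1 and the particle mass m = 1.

N = 3

Define the well-strength parameter z₀ = (a/ℏ)√(2mU₀) = 0.669 × √(2·1·12.7) = 3.372.
The even/odd transcendental equations gain one root per π/2 in z₀, giving N = 1 + ⌊2z₀/π⌋ = 1 + ⌊2.146⌋ = 3.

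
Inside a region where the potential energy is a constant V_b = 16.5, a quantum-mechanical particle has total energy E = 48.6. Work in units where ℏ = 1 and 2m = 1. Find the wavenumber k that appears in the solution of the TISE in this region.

With E > V_b the solution is oscillatory, ψ ∝ e^{±ikx} with k = √(2m(E − V_b))/ℏ.
k = √(2 × 0.5 × 32.1) = 5.666.

k = 5.67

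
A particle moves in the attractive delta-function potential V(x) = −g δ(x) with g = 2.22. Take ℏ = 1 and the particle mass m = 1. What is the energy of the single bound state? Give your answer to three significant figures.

The bound state is ψ(x) = √κ e^{−κ|x|}. The derivative jump ψ'(0⁺) − ψ'(0⁻) = −(2mg/ℏ²)ψ(0) fixes κ = mg/ℏ² = 2.220.
Then E = −ℏ²κ²/(2m) = −mg²/(2ℏ²) = -2.464.

E = -2.46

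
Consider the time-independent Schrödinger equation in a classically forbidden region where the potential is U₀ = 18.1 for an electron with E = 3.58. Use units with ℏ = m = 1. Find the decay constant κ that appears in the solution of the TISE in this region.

Since E < U₀ the TISE in this region is ψ'' = κ²ψ with κ = √(2m(U₀ − E))/ℏ.
κ = √(2 × 1 × 14.52) = 5.389.

κ = 5.39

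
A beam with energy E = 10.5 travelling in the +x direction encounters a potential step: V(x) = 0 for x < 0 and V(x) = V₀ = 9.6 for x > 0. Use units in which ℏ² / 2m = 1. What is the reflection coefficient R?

The wavenumbers are k₁ = √(2mE)/ℏ = 3.240 on the left and k₂ = √(2m(E − V₀))/ℏ = 0.9487 on the right.
Matching ψ and ψ′ at x = 0 gives r = (k₁ − k₂)/(k₁ + k₂), so R = r² = 0.2993 and T = 1 − R = 0.7007.

R = 0.299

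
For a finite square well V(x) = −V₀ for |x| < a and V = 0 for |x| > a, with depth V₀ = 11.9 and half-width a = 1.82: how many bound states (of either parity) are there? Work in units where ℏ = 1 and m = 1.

Define the well-strength parameter z₀ = (a/ℏ)√(2mV₀) = 1.82 × √(2·1·11.9) = 8.879.
The even/odd transcendental equations gain one root per π/2 in z₀, giving N = 1 + ⌊2z₀/π⌋ = 1 + ⌊5.652⌋ = 6.

N = 6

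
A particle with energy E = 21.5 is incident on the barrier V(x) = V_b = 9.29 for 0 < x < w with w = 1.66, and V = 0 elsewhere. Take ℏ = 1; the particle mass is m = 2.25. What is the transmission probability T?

E > V_b: inside the barrier k₂ = √(2m(E − V_b))/ℏ = 7.412, k₂w = 12.30.
T = [1 + V_b² sin²(k₂w) / (4E(E − V_b))]⁻¹ = 1/1.005 = 0.995.

T = 0.995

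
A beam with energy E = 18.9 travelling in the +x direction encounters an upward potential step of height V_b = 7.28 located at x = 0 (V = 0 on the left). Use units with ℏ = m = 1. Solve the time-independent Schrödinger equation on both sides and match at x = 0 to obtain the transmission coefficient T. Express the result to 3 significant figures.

The wavenumbers are k₁ = √(2mE)/ℏ = 6.148 on the left and k₂ = √(2m(E − V_b))/ℏ = 4.821 on the right.
Matching ψ and ψ′ at x = 0 gives r = (k₁ − k₂)/(k₁ + k₂), so R = r² = 0.01464 and T = 1 − R = 0.9854.

T = 0.985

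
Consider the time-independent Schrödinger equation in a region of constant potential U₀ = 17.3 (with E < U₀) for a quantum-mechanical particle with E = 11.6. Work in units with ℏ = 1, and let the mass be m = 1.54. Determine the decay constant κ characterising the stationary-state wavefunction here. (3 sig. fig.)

Since E < U₀ the TISE in this region is ψ'' = κ²ψ with κ = √(2m(U₀ − E))/ℏ.
κ = √(2 × 1.54 × 5.7) = 4.190.

κ = 4.19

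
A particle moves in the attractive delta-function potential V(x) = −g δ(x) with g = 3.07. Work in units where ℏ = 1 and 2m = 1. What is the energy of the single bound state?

E = -2.36

For x ≠ 0 the bound state is ψ ∝ e^{−κ|x|}; integrating the TISE across the delta gives the cusp condition 2κ = 2mg/ℏ², so κ = 1.535.
Then E = −ℏ²κ²/(2m) = −mg²/(2ℏ²) = -2.356.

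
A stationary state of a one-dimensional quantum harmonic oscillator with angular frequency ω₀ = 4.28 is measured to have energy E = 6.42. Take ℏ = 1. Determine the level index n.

n = 1

E_n = ℏω₀(n + ½) ⇒ n = E/(ℏω₀) − ½ = 6.42/4.28 − 0.5 = 1.000 → n = 1.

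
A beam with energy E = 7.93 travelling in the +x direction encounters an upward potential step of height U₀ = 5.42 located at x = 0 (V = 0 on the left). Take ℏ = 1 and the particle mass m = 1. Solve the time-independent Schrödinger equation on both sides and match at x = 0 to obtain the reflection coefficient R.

R = 0.0784

The wavenumbers are k₁ = √(2mE)/ℏ = 3.982 on the left and k₂ = √(2m(E − U₀))/ℏ = 2.241 on the right.
Continuity of ψ and ψ′ at the step yields the reflection amplitude r = (k₁ − k₂)/(k₁ + k₂) = 0.2799; thus R = |r|² = 0.07835, T = 0.9216.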